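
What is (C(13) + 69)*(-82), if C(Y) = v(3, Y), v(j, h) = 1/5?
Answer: -28372/5 ≈ -5674.4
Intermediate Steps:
v(j, h) = 1/5
C(Y) = 1/5
(C(13) + 69)*(-82) = (1/5 + 69)*(-82) = (346/5)*(-82) = -28372/5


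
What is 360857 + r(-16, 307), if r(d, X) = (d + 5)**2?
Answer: 360978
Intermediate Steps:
r(d, X) = (5 + d)**2
360857 + r(-16, 307) = 360857 + (5 - 16)**2 = 360857 + (-11)**2 = 360857 + 121 = 360978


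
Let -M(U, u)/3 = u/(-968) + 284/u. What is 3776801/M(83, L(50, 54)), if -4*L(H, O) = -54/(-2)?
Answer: 131613961248/4397863 ≈ 29927.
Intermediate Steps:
L(H, O) = -27/4 (L(H, O) = -(-27)/(2*(-2)) = -(-27)*(-1)/(2*2) = -¼*27 = -27/4)
M(U, u) = -852/u + 3*u/968 (M(U, u) = -3*(u/(-968) + 284/u) = -3*(u*(-1/968) + 284/u) = -3*(-u/968 + 284/u) = -3*(284/u - u/968) = -852/u + 3*u/968)
3776801/M(83, L(50, 54)) = 3776801/(-852/(-27/4) + (3/968)*(-27/4)) = 3776801/(-852*(-4/27) - 81/3872) = 3776801/(1136/9 - 81/3872) = 3776801/(4397863/34848) = 3776801*(34848/4397863) = 131613961248/4397863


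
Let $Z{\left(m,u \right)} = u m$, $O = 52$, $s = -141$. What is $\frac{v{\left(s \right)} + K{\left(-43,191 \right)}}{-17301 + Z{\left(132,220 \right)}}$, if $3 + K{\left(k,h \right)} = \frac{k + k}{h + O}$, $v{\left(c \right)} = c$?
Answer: $- \frac{35078}{2852577} \approx -0.012297$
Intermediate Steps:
$Z{\left(m,u \right)} = m u$
$K{\left(k,h \right)} = -3 + \frac{2 k}{52 + h}$ ($K{\left(k,h \right)} = -3 + \frac{k + k}{h + 52} = -3 + \frac{2 k}{52 + h}$)
$\frac{v{\left(s \right)} + K{\left(-43,191 \right)}}{-17301 + Z{\left(132,220 \right)}} = \frac{-141 + \frac{-156 - 573 + 2 \left(-43\right)}{52 + 191}}{-17301 + 132 \cdot 220} = \frac{-141 + \frac{-156 - 573 - 86}{243}}{-17301 + 29040} = \frac{-141 + \frac{1}{243} \left(-815\right)}{11739} = \left(-141 - \frac{815}{243}\right) \frac{1}{11739} = \left(- \frac{35078}{243}\right) \frac{1}{11739} = - \frac{35078}{2852577}$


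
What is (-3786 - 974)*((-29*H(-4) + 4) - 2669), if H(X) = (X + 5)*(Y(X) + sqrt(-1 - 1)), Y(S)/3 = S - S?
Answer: 12685400 + 138040*I*sqrt(2) ≈ 1.2685e+7 + 1.9522e+5*I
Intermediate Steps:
Y(S) = 0 (Y(S) = 3*(S - S) = 3*0 = 0)
H(X) = I*sqrt(2)*(5 + X) (H(X) = (X + 5)*(0 + sqrt(-1 - 1)) = (5 + X)*(0 + sqrt(-2)) = (5 + X)*(0 + I*sqrt(2)) = (5 + X)*(I*sqrt(2)) = I*sqrt(2)*(5 + X))
(-3786 - 974)*((-29*H(-4) + 4) - 2669) = (-3786 - 974)*((-29*I*sqrt(2)*(5 - 4) + 4) - 2669) = -4760*((-29*I*sqrt(2) + 4) - 2669) = -4760*((4 - 29*I*sqrt(2)) - 2669) = -4760*(-2665 - 29*I*sqrt(2)) = 12685400 + 138040*I*sqrt(2)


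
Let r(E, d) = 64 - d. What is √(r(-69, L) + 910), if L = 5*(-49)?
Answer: √1219 ≈ 34.914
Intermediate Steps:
L = -245
√(r(-69, L) + 910) = √((64 - 1*(-245)) + 910) = √((64 + 245) + 910) = √(309 + 910) = √1219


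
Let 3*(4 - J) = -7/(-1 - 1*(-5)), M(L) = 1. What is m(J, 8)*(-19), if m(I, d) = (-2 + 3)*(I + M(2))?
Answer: -1273/12 ≈ -106.08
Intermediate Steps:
J = 55/12 (J = 4 - (-7)/(3*(-1 - 1*(-5))) = 4 - (-7)/(3*(-1 + 5)) = 4 - (-7)/(3*4) = 4 - ⅓*(-7/4) = 4 + 7/12 = 55/12 ≈ 4.5833)
m(I, d) = 1 + I (m(I, d) = (-2 + 3)*(I + 1) = 1*(1 + I) = 1 + I)
m(J, 8)*(-19) = (1 + 55/12)*(-19) = (67/12)*(-19) = -1273/12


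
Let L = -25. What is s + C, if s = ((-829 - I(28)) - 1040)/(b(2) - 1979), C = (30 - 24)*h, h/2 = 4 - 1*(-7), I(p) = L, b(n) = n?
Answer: 262808/1977 ≈ 132.93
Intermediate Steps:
I(p) = -25
h = 22 (h = 2*(4 - 1*(-7)) = 2*(4 + 7) = 2*11 = 22)
C = 132 (C = (30 - 24)*22 = 6*22 = 132)
s = 1844/1977 (s = ((-829 - 1*(-25)) - 1040)/(2 - 1979) = ((-829 + 25) - 1040)/(-1977) = (-804 - 1040)*(-1/1977) = -1844*(-1/1977) = 1844/1977 ≈ 0.93273)
s + C = 1844/1977 + 132 = 262808/1977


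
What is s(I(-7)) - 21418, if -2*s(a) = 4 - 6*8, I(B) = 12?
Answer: -21396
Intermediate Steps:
s(a) = 22 (s(a) = -(4 - 6*8)/2 = -(4 - 48)/2 = -½*(-44) = 22)
s(I(-7)) - 21418 = 22 - 21418 = -21396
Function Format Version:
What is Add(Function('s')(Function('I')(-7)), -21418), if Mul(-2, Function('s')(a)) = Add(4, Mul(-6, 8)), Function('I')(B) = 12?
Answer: -21396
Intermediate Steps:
Function('s')(a) = 22 (Function('s')(a) = Mul(Rational(-1, 2), Add(4, Mul(-6, 8))) = Mul(Rational(-1, 2), Add(4, -48)) = Mul(Rational(-1, 2), -44) = 22)
Add(Function('s')(Function('I')(-7)), -21418) = Add(22, -21418) = -21396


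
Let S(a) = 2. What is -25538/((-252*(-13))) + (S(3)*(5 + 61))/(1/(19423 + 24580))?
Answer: 9514139879/1638 ≈ 5.8084e+6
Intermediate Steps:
-25538/((-252*(-13))) + (S(3)*(5 + 61))/(1/(19423 + 24580)) = -25538/((-252*(-13))) + (2*(5 + 61))/(1/(19423 + 24580)) = -25538/3276 + (2*66)/(1/44003) = -25538*1/3276 + 132/(1/44003) = -12769/1638 + 132*44003 = -12769/1638 + 5808396 = 9514139879/1638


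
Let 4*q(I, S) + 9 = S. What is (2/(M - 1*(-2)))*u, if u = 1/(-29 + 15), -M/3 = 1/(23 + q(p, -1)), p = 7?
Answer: -41/532 ≈ -0.077068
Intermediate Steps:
q(I, S) = -9/4 + S/4
M = -6/41 (M = -3/(23 + (-9/4 + (1/4)*(-1))) = -3/(23 + (-9/4 - 1/4)) = -3/(23 - 5/2) = -3/41/2 = -3*2/41 = -6/41 ≈ -0.14634)
u = -1/14 (u = 1/(-14) = -1/14 ≈ -0.071429)
(2/(M - 1*(-2)))*u = (2/(-6/41 - 1*(-2)))*(-1/14) = (2/(-6/41 + 2))*(-1/14) = (2/(76/41))*(-1/14) = (2*(41/76))*(-1/14) = (41/38)*(-1/14) = -41/532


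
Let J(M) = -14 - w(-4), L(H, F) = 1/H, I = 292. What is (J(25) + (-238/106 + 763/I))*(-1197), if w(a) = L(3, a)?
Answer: 258709605/15476 ≈ 16717.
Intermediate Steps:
w(a) = ⅓ (w(a) = 1/3 = ⅓)
J(M) = -43/3 (J(M) = -14 - 1*⅓ = -14 - ⅓ = -43/3)
(J(25) + (-238/106 + 763/I))*(-1197) = (-43/3 + (-238/106 + 763/292))*(-1197) = (-43/3 + (-238*1/106 + 763*(1/292)))*(-1197) = (-43/3 + (-119/53 + 763/292))*(-1197) = (-43/3 + 5691/15476)*(-1197) = -648395/46428*(-1197) = 258709605/15476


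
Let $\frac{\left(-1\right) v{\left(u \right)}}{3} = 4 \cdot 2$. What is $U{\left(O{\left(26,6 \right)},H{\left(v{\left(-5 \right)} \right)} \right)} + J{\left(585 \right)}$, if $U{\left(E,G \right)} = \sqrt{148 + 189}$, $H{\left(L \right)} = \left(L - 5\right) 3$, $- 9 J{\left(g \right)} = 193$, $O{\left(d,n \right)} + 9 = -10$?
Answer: $- \frac{193}{9} + \sqrt{337} \approx -3.0869$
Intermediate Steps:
$v{\left(u \right)} = -24$ ($v{\left(u \right)} = - 3 \cdot 4 \cdot 2 = \left(-3\right) 8 = -24$)
$O{\left(d,n \right)} = -19$ ($O{\left(d,n \right)} = -9 - 10 = -19$)
$J{\left(g \right)} = - \frac{193}{9}$ ($J{\left(g \right)} = \left(- \frac{1}{9}\right) 193 = - \frac{193}{9}$)
$H{\left(L \right)} = -15 + 3 L$ ($H{\left(L \right)} = \left(-5 + L\right) 3 = -15 + 3 L$)
$U{\left(E,G \right)} = \sqrt{337}$
$U{\left(O{\left(26,6 \right)},H{\left(v{\left(-5 \right)} \right)} \right)} + J{\left(585 \right)} = \sqrt{337} - \frac{193}{9} = - \frac{193}{9} + \sqrt{337}$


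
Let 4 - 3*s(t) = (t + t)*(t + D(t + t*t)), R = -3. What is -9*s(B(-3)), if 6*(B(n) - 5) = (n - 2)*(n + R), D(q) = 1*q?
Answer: 7188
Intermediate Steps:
D(q) = q
B(n) = 5 + (-3 + n)*(-2 + n)/6 (B(n) = 5 + ((n - 2)*(n - 3))/6 = 5 + ((-2 + n)*(-3 + n))/6 = 5 + ((-3 + n)*(-2 + n))/6 = 5 + (-3 + n)*(-2 + n)/6)
s(t) = 4/3 - 2*t*(t**2 + 2*t)/3 (s(t) = 4/3 - (t + t)*(t + (t + t*t))/3 = 4/3 - 2*t*(t + (t + t**2))/3 = 4/3 - 2*t*(t**2 + 2*t)/3)
-9*s(B(-3)) = -9*(4/3 - 4*(6 - 5/6*(-3) + (1/6)*(-3)**2)**2/3 - 2*(6 - 5/6*(-3) + (1/6)*(-3)**2)**3/3) = -9*(4/3 - 4*(6 + 5/2 + (1/6)*9)**2/3 - 2*(6 + 5/2 + (1/6)*9)**3/3) = -9*(4/3 - 4*(6 + 5/2 + 3/2)**2/3 - 2*(6 + 5/2 + 3/2)**3/3) = -9*(4/3 - 4/3*10**2 - 2/3*10**3) = -9*(4/3 - 4/3*100 - 2/3*1000) = -9*(4/3 - 400/3 - 2000/3) = -9*(-2396/3) = 7188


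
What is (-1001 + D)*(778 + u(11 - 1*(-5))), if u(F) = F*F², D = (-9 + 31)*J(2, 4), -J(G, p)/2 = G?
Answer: -5307786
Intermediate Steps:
J(G, p) = -2*G
D = -88 (D = (-9 + 31)*(-2*2) = 22*(-4) = -88)
u(F) = F³
(-1001 + D)*(778 + u(11 - 1*(-5))) = (-1001 - 88)*(778 + (11 - 1*(-5))³) = -1089*(778 + (11 + 5)³) = -1089*(778 + 16³) = -1089*(778 + 4096) = -1089*4874 = -5307786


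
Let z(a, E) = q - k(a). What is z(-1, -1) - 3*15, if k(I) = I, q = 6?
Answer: -38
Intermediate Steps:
z(a, E) = 6 - a
z(-1, -1) - 3*15 = (6 - 1*(-1)) - 3*15 = (6 + 1) - 45 = 7 - 45 = -38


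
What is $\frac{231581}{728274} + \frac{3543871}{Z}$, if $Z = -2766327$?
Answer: $- \frac{215586703963}{223849336622} \approx -0.96309$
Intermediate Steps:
$\frac{231581}{728274} + \frac{3543871}{Z} = \frac{231581}{728274} + \frac{3543871}{-2766327} = 231581 \cdot \frac{1}{728274} + 3543871 \left(- \frac{1}{2766327}\right) = \frac{231581}{728274} - \frac{3543871}{2766327} = - \frac{215586703963}{223849336622}$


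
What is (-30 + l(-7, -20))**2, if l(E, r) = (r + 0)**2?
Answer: 136900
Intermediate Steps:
l(E, r) = r**2
(-30 + l(-7, -20))**2 = (-30 + (-20)**2)**2 = (-30 + 400)**2 = 370**2 = 136900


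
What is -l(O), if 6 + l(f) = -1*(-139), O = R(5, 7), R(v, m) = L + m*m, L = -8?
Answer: -133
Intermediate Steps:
R(v, m) = -8 + m² (R(v, m) = -8 + m*m = -8 + m²)
O = 41 (O = -8 + 7² = -8 + 49 = 41)
l(f) = 133 (l(f) = -6 - 1*(-139) = -6 + 139 = 133)
-l(O) = -1*133 = -133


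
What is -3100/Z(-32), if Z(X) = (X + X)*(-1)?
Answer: -775/16 ≈ -48.438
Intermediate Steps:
Z(X) = -2*X (Z(X) = (2*X)*(-1) = -2*X)
-3100/Z(-32) = -3100/((-2*(-32))) = -3100/64 = -3100*1/64 = -775/16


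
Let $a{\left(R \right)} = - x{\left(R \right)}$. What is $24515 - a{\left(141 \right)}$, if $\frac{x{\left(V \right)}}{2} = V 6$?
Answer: $26207$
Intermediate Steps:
$x{\left(V \right)} = 12 V$ ($x{\left(V \right)} = 2 V 6 = 2 \cdot 6 V = 12 V$)
$a{\left(R \right)} = - 12 R$
$24515 - a{\left(141 \right)} = 24515 - \left(-12\right) 141 = 24515 - -1692 = 24515 + 1692 = 26207$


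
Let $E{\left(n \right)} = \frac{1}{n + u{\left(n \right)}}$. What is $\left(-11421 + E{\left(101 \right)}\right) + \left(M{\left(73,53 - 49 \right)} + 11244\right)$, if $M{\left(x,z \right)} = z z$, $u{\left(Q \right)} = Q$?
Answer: $- \frac{32521}{202} \approx -161.0$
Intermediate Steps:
$M{\left(x,z \right)} = z^{2}$
$E{\left(n \right)} = \frac{1}{2 n}$ ($E{\left(n \right)} = \frac{1}{n + n} = \frac{1}{2 n}$)
$\left(-11421 + E{\left(101 \right)}\right) + \left(M{\left(73,53 - 49 \right)} + 11244\right) = \left(-11421 + \frac{1}{2 \cdot 101}\right) + \left(\left(53 - 49\right)^{2} + 11244\right) = \left(-11421 + \frac{1}{2} \cdot \frac{1}{101}\right) + \left(\left(53 - 49\right)^{2} + 11244\right) = \left(-11421 + \frac{1}{202}\right) + \left(4^{2} + 11244\right) = - \frac{2307041}{202} + \left(16 + 11244\right) = - \frac{2307041}{202} + 11260 = - \frac{32521}{202}$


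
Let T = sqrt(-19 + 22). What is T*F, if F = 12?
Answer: 12*sqrt(3) ≈ 20.785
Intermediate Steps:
T = sqrt(3) ≈ 1.7320
T*F = sqrt(3)*12 = 12*sqrt(3)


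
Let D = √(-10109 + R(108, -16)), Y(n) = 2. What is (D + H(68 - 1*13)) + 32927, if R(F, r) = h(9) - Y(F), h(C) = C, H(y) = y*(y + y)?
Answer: 38977 + I*√10102 ≈ 38977.0 + 100.51*I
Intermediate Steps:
H(y) = 2*y² (H(y) = y*(2*y) = 2*y²)
R(F, r) = 7 (R(F, r) = 9 - 1*2 = 9 - 2 = 7)
D = I*√10102 (D = √(-10109 + 7) = √(-10102) = I*√10102 ≈ 100.51*I)
(D + H(68 - 1*13)) + 32927 = (I*√10102 + 2*(68 - 1*13)²) + 32927 = (I*√10102 + 2*(68 - 13)²) + 32927 = (I*√10102 + 2*55²) + 32927 = (I*√10102 + 2*3025) + 32927 = (I*√10102 + 6050) + 32927 = (6050 + I*√10102) + 32927 = 38977 + I*√10102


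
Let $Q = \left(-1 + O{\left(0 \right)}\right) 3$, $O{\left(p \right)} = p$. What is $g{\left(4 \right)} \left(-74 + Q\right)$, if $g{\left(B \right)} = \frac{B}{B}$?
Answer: $-77$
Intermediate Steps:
$g{\left(B \right)} = 1$
$Q = -3$ ($Q = \left(-1 + 0\right) 3 = \left(-1\right) 3 = -3$)
$g{\left(4 \right)} \left(-74 + Q\right) = 1 \left(-74 - 3\right) = 1 \left(-77\right) = -77$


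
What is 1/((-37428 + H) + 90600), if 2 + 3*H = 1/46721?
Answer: 46721/2484217865 ≈ 1.8807e-5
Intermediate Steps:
H = -31147/46721 (H = -⅔ + (⅓)/46721 = -⅔ + (⅓)*(1/46721) = -⅔ + 1/140163 = -31147/46721 ≈ -0.66666)
1/((-37428 + H) + 90600) = 1/((-37428 - 31147/46721) + 90600) = 1/(-1748704735/46721 + 90600) = 1/(2484217865/46721) = 46721/2484217865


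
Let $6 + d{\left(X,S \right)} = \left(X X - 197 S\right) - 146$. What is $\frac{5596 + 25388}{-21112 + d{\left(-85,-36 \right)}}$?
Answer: $- \frac{30984}{6947} \approx -4.4601$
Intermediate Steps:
$d{\left(X,S \right)} = -152 + X^{2} - 197 S$ ($d{\left(X,S \right)} = -6 - \left(146 + 197 S - X X\right) = -6 - \left(146 - X^{2} + 197 S\right) = -152 + X^{2} - 197 S$)
$\frac{5596 + 25388}{-21112 + d{\left(-85,-36 \right)}} = \frac{5596 + 25388}{-21112 - \left(-6940 - 7225\right)} = \frac{30984}{-21112 + \left(-152 + 7225 + 7092\right)} = \frac{30984}{-21112 + 14165} = \frac{30984}{-6947} = 30984 \left(- \frac{1}{6947}\right) = - \frac{30984}{6947}$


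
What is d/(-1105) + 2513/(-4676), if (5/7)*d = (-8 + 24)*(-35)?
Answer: 127017/738140 ≈ 0.17208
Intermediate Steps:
d = -784 (d = 7*((-8 + 24)*(-35))/5 = 7*(16*(-35))/5 = (7/5)*(-560) = -784)
d/(-1105) + 2513/(-4676) = -784/(-1105) + 2513/(-4676) = -784*(-1/1105) + 2513*(-1/4676) = 784/1105 - 359/668 = 127017/738140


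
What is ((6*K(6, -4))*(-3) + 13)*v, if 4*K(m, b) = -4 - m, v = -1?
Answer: -58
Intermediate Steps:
K(m, b) = -1 - m/4 (K(m, b) = (-4 - m)/4 = -1 - m/4)
((6*K(6, -4))*(-3) + 13)*v = ((6*(-1 - 1/4*6))*(-3) + 13)*(-1) = ((6*(-1 - 3/2))*(-3) + 13)*(-1) = ((6*(-5/2))*(-3) + 13)*(-1) = (-15*(-3) + 13)*(-1) = (45 + 13)*(-1) = 58*(-1) = -58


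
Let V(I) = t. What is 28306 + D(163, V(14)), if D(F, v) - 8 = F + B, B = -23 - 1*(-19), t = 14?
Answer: 28473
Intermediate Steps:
V(I) = 14
B = -4 (B = -23 + 19 = -4)
D(F, v) = 4 + F (D(F, v) = 8 + (F - 4) = 8 + (-4 + F) = 4 + F)
28306 + D(163, V(14)) = 28306 + (4 + 163) = 28306 + 167 = 28473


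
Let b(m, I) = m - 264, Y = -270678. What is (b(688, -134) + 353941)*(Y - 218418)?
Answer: -173318504040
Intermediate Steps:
b(m, I) = -264 + m
(b(688, -134) + 353941)*(Y - 218418) = ((-264 + 688) + 353941)*(-270678 - 218418) = (424 + 353941)*(-489096) = 354365*(-489096) = -173318504040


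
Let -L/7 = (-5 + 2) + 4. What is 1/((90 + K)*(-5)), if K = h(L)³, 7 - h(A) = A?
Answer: -1/14170 ≈ -7.0572e-5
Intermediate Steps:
L = -7 (L = -7*((-5 + 2) + 4) = -7*(-3 + 4) = -7*1 = -7)
h(A) = 7 - A
K = 2744 (K = (7 - 1*(-7))³ = (7 + 7)³ = 14³ = 2744)
1/((90 + K)*(-5)) = 1/((90 + 2744)*(-5)) = 1/(2834*(-5)) = 1/(-14170) = -1/14170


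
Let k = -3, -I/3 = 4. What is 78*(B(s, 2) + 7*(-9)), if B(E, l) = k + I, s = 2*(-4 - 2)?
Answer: -6084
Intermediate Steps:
I = -12 (I = -3*4 = -12)
s = -12 (s = 2*(-6) = -12)
B(E, l) = -15 (B(E, l) = -3 - 12 = -15)
78*(B(s, 2) + 7*(-9)) = 78*(-15 + 7*(-9)) = 78*(-15 - 63) = 78*(-78) = -6084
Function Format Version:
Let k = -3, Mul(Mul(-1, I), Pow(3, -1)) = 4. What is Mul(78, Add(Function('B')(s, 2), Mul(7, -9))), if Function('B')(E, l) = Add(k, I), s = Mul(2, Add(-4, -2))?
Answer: -6084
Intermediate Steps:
I = -12 (I = Mul(-3, 4) = -12)
s = -12 (s = Mul(2, -6) = -12)
Function('B')(E, l) = -15 (Function('B')(E, l) = Add(-3, -12) = -15)
Mul(78, Add(Function('B')(s, 2), Mul(7, -9))) = Mul(78, Add(-15, Mul(7, -9))) = Mul(78, Add(-15, -63)) = Mul(78, -78) = -6084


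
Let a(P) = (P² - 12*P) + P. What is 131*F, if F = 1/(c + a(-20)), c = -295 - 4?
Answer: 131/321 ≈ 0.40810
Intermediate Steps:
a(P) = P² - 11*P
c = -299
F = 1/321 (F = 1/(-299 - 20*(-11 - 20)) = 1/(-299 - 20*(-31)) = 1/(-299 + 620) = 1/321 ≈ 0.0031153)
131*F = 131*(1/321) = 131/321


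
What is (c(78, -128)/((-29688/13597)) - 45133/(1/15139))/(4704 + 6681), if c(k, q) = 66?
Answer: -34149622457/569020 ≈ -60015.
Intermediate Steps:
(c(78, -128)/((-29688/13597)) - 45133/(1/15139))/(4704 + 6681) = (66/((-29688/13597)) - 45133/(1/15139))/(4704 + 6681) = (66/((-29688*1/13597)) - 45133/1/15139)/11385 = (66/(-29688/13597) - 45133*15139)*(1/11385) = (66*(-13597/29688) - 683268487)*(1/11385) = (-149567/4948 - 683268487)*(1/11385) = -3380812623243/4948*1/11385 = -34149622457/569020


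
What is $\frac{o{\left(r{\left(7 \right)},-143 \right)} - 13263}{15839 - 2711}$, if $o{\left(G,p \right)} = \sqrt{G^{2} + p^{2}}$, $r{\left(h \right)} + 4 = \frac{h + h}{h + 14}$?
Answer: $- \frac{4421}{4376} + \frac{\sqrt{184141}}{39384} \approx -0.99939$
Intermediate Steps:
$r{\left(h \right)} = -4 + \frac{2 h}{14 + h}$ ($r{\left(h \right)} = -4 + \frac{h + h}{h + 14} = -4 + \frac{2 h}{14 + h}$)
$\frac{o{\left(r{\left(7 \right)},-143 \right)} - 13263}{15839 - 2711} = \frac{\sqrt{\left(\frac{2 \left(-28 - 7\right)}{14 + 7}\right)^{2} + \left(-143\right)^{2}} - 13263}{15839 - 2711} = \frac{\sqrt{\left(\frac{2 \left(-28 - 7\right)}{21}\right)^{2} + 20449} - 13263}{13128} = \left(\sqrt{\left(2 \cdot \frac{1}{21} \left(-35\right)\right)^{2} + 20449} - 13263\right) \frac{1}{13128} = \left(\sqrt{\left(- \frac{10}{3}\right)^{2} + 20449} - 13263\right) \frac{1}{13128} = \left(\sqrt{\frac{100}{9} + 20449} - 13263\right) \frac{1}{13128} = \left(\sqrt{\frac{184141}{9}} - 13263\right) \frac{1}{13128} = \left(\frac{\sqrt{184141}}{3} - 13263\right) \frac{1}{13128} = \left(-13263 + \frac{\sqrt{184141}}{3}\right) \frac{1}{13128} = - \frac{4421}{4376} + \frac{\sqrt{184141}}{39384}$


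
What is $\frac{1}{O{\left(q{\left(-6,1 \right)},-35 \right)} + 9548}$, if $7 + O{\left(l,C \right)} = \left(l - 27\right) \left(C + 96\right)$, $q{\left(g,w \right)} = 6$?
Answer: $\frac{1}{8260} \approx 0.00012107$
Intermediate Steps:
$O{\left(l,C \right)} = -7 + \left(-27 + l\right) \left(96 + C\right)$ ($O{\left(l,C \right)} = -7 + \left(l - 27\right) \left(C + 96\right) = -7 + \left(-27 + l\right) \left(96 + C\right)$)
$\frac{1}{O{\left(q{\left(-6,1 \right)},-35 \right)} + 9548} = \frac{1}{\left(-2599 - -945 + 96 \cdot 6 - 210\right) + 9548} = \frac{1}{\left(-2599 + 945 + 576 - 210\right) + 9548} = \frac{1}{-1288 + 9548} = \frac{1}{8260}$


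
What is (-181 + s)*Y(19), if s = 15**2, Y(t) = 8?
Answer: 352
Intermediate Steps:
s = 225
(-181 + s)*Y(19) = (-181 + 225)*8 = 44*8 = 352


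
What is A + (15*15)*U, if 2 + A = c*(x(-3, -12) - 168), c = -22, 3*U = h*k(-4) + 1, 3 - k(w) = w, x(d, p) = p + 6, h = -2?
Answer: 2851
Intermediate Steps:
x(d, p) = 6 + p
k(w) = 3 - w
U = -13/3 (U = (-2*(3 - 1*(-4)) + 1)/3 = (-2*(3 + 4) + 1)/3 = (-2*7 + 1)/3 = (-14 + 1)/3 = (⅓)*(-13) = -13/3 ≈ -4.3333)
A = 3826 (A = -2 - 22*((6 - 12) - 168) = -2 - 22*(-6 - 168) = -2 - 22*(-174) = -2 + 3828 = 3826)
A + (15*15)*U = 3826 + (15*15)*(-13/3) = 3826 + 225*(-13/3) = 3826 - 975 = 2851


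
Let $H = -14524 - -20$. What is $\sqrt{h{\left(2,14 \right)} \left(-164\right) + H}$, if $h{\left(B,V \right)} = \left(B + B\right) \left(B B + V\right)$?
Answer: $2 i \sqrt{6578} \approx 162.21 i$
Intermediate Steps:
$h{\left(B,V \right)} = 2 B \left(V + B^{2}\right)$ ($h{\left(B,V \right)} = 2 B \left(B^{2} + V\right) = 2 B \left(V + B^{2}\right)$)
$H = -14504$ ($H = -14524 + 20 = -14504$)
$\sqrt{h{\left(2,14 \right)} \left(-164\right) + H} = \sqrt{2 \cdot 2 \left(14 + 2^{2}\right) \left(-164\right) - 14504} = \sqrt{2 \cdot 2 \left(14 + 4\right) \left(-164\right) - 14504} = \sqrt{2 \cdot 2 \cdot 18 \left(-164\right) - 14504} = \sqrt{72 \left(-164\right) - 14504} = \sqrt{-11808 - 14504} = \sqrt{-26312} = 2 i \sqrt{6578}$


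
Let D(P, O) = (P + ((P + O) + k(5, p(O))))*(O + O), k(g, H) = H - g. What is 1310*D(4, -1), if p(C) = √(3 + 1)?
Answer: -10480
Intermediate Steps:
p(C) = 2 (p(C) = √4 = 2)
D(P, O) = 2*O*(-3 + O + 2*P) (D(P, O) = (P + ((P + O) + (2 - 1*5)))*(O + O) = (P + ((O + P) + (2 - 5)))*(2*O) = (P + ((O + P) - 3))*(2*O) = (P + (-3 + O + P))*(2*O) = (-3 + O + 2*P)*(2*O) = 2*O*(-3 + O + 2*P))
1310*D(4, -1) = 1310*(2*(-1)*(-3 - 1 + 2*4)) = 1310*(2*(-1)*(-3 - 1 + 8)) = 1310*(2*(-1)*4) = 1310*(-8) = -10480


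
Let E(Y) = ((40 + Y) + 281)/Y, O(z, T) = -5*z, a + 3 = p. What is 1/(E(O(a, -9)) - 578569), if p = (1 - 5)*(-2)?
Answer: -25/14464521 ≈ -1.7284e-6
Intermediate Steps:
p = 8 (p = -4*(-2) = 8)
a = 5 (a = -3 + 8 = 5)
E(Y) = (321 + Y)/Y
1/(E(O(a, -9)) - 578569) = 1/((321 - 5*5)/((-5*5)) - 578569) = 1/((321 - 25)/(-25) - 578569) = 1/(-1/25*296 - 578569) = 1/(-296/25 - 578569) = 1/(-14464521/25) = -25/14464521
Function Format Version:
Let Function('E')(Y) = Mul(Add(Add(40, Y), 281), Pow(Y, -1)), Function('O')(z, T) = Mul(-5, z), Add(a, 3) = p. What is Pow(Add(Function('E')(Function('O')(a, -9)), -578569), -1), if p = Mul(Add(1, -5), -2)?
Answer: Rational(-25, 14464521) ≈ -1.7284e-6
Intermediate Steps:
p = 8 (p = Mul(-4, -2) = 8)
a = 5 (a = Add(-3, 8) = 5)
Function('E')(Y) = Mul(Pow(Y, -1), Add(321, Y)) (Function('E')(Y) = Mul(Add(321, Y), Pow(Y, -1)) = Mul(Pow(Y, -1), Add(321, Y)))
Pow(Add(Function('E')(Function('O')(a, -9)), -578569), -1) = Pow(Add(Mul(Pow(Mul(-5, 5), -1), Add(321, Mul(-5, 5))), -578569), -1) = Pow(Add(Mul(Pow(-25, -1), Add(321, -25)), -578569), -1) = Pow(Add(Mul(Rational(-1, 25), 296), -578569), -1) = Pow(Add(Rational(-296, 25), -578569), -1) = Pow(Rational(-14464521, 25), -1) = Rational(-25, 14464521)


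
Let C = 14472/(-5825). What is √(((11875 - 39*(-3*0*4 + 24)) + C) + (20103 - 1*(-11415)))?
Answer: √57620329849/1165 ≈ 206.04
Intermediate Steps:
C = -14472/5825 (C = 14472*(-1/5825) = -14472/5825 ≈ -2.4845)
√(((11875 - 39*(-3*0*4 + 24)) + C) + (20103 - 1*(-11415))) = √(((11875 - 39*(-3*0*4 + 24)) - 14472/5825) + (20103 - 1*(-11415))) = √(((11875 - 39*(0*4 + 24)) - 14472/5825) + (20103 + 11415)) = √(((11875 - 39*(0 + 24)) - 14472/5825) + 31518) = √(((11875 - 39*24) - 14472/5825) + 31518) = √(((11875 - 936) - 14472/5825) + 31518) = √((10939 - 14472/5825) + 31518) = √(63705203/5825 + 31518) = √(247297553/5825) = √57620329849/1165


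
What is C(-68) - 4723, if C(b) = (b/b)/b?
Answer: -321165/68 ≈ -4723.0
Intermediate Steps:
C(b) = 1/b
C(-68) - 4723 = 1/(-68) - 4723 = -1/68 - 4723 = -321165/68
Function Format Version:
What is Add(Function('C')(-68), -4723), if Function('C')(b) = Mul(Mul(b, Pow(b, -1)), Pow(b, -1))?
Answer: Rational(-321165, 68) ≈ -4723.0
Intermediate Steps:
Function('C')(b) = Pow(b, -1) (Function('C')(b) = Mul(1, Pow(b, -1)) = Pow(b, -1))
Add(Function('C')(-68), -4723) = Add(Pow(-68, -1), -4723) = Add(Rational(-1, 68), -4723) = Rational(-321165, 68)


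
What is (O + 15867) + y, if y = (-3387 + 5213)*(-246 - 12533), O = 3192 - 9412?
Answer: -23324807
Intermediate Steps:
O = -6220
y = -23334454 (y = 1826*(-12779) = -23334454)
(O + 15867) + y = (-6220 + 15867) - 23334454 = 9647 - 23334454 = -23324807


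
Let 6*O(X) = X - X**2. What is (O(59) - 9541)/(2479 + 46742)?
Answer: -30334/147663 ≈ -0.20543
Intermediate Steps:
O(X) = -X**2/6 + X/6 (O(X) = (X - X**2)/6 = -X**2/6 + X/6)
(O(59) - 9541)/(2479 + 46742) = ((1/6)*59*(1 - 1*59) - 9541)/(2479 + 46742) = ((1/6)*59*(1 - 59) - 9541)/49221 = ((1/6)*59*(-58) - 9541)*(1/49221) = (-1711/3 - 9541)*(1/49221) = -30334/3*1/49221 = -30334/147663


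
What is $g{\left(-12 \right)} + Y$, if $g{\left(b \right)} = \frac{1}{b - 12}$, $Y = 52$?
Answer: $\frac{1247}{24} \approx 51.958$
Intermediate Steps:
$g{\left(b \right)} = \frac{1}{-12 + b}$
$g{\left(-12 \right)} + Y = \frac{1}{-12 - 12} + 52 = \frac{1}{-24} + 52 = - \frac{1}{24} + 52 = \frac{1247}{24}$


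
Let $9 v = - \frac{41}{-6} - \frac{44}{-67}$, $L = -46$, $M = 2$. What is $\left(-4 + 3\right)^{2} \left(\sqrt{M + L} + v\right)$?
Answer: $\frac{3011}{3618} + 2 i \sqrt{11} \approx 0.83223 + 6.6332 i$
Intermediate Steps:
$v = \frac{3011}{3618}$ ($v = \frac{- \frac{41}{-6} - \frac{44}{-67}}{9} = \frac{\left(-41\right) \left(- \frac{1}{6}\right) - - \frac{44}{67}}{9} = \frac{\frac{41}{6} + \frac{44}{67}}{9} = \frac{1}{9} \cdot \frac{3011}{402} = \frac{3011}{3618} \approx 0.83223$)
$\left(-4 + 3\right)^{2} \left(\sqrt{M + L} + v\right) = \left(-4 + 3\right)^{2} \left(\sqrt{2 - 46} + \frac{3011}{3618}\right) = \left(-1\right)^{2} \left(\sqrt{-44} + \frac{3011}{3618}\right) = 1 \left(2 i \sqrt{11} + \frac{3011}{3618}\right) = 1 \left(\frac{3011}{3618} + 2 i \sqrt{11}\right) = \frac{3011}{3618} + 2 i \sqrt{11}$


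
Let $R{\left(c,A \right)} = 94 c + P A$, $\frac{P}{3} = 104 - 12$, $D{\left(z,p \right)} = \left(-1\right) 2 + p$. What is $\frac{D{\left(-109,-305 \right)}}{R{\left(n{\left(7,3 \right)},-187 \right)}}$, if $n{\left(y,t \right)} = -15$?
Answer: $\frac{307}{53022} \approx 0.00579$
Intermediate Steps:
$D{\left(z,p \right)} = -2 + p$
$P = 276$ ($P = 3 \left(104 - 12\right) = 3 \cdot 92 = 276$)
$R{\left(c,A \right)} = 94 c + 276 A$
$\frac{D{\left(-109,-305 \right)}}{R{\left(n{\left(7,3 \right)},-187 \right)}} = \frac{-2 - 305}{94 \left(-15\right) + 276 \left(-187\right)} = - \frac{307}{-1410 - 51612} = - \frac{307}{-53022} = \left(-307\right) \left(- \frac{1}{53022}\right) = \frac{307}{53022}$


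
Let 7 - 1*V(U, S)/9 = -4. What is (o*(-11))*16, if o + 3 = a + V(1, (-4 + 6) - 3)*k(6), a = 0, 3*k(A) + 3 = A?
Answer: -16896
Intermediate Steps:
k(A) = -1 + A/3
V(U, S) = 99 (V(U, S) = 63 - 9*(-4) = 63 + 36 = 99)
o = 96 (o = -3 + (0 + 99*(-1 + (⅓)*6)) = -3 + (0 + 99*(-1 + 2)) = -3 + (0 + 99*1) = -3 + (0 + 99) = -3 + 99 = 96)
(o*(-11))*16 = (96*(-11))*16 = -1056*16 = -16896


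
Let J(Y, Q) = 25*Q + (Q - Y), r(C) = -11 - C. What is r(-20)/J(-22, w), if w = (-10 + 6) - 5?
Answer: -9/212 ≈ -0.042453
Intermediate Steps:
w = -9 (w = -4 - 5 = -9)
J(Y, Q) = -Y + 26*Q
r(-20)/J(-22, w) = (-11 - 1*(-20))/(-1*(-22) + 26*(-9)) = (-11 + 20)/(22 - 234) = 9/(-212) = 9*(-1/212) = -9/212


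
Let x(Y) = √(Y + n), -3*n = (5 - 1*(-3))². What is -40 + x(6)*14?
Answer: -40 + 14*I*√138/3 ≈ -40.0 + 54.821*I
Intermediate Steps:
n = -64/3 (n = -(5 - 1*(-3))²/3 = -(5 + 3)²/3 = -⅓*8² = -⅓*64 = -64/3 ≈ -21.333)
x(Y) = √(-64/3 + Y) (x(Y) = √(Y - 64/3) = √(-64/3 + Y))
-40 + x(6)*14 = -40 + (√(-192 + 9*6)/3)*14 = -40 + (√(-192 + 54)/3)*14 = -40 + (√(-138)/3)*14 = -40 + ((I*√138)/3)*14 = -40 + (I*√138/3)*14 = -40 + 14*I*√138/3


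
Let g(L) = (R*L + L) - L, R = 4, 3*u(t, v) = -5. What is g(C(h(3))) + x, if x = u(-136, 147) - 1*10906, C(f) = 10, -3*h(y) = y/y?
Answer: -32603/3 ≈ -10868.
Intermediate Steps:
h(y) = -1/3 (h(y) = -y/(3*y) = -1/3*1 = -1/3)
u(t, v) = -5/3 (u(t, v) = (1/3)*(-5) = -5/3)
x = -32723/3 (x = -5/3 - 1*10906 = -5/3 - 10906 = -32723/3 ≈ -10908.)
g(L) = 4*L (g(L) = (4*L + L) - L = 5*L - L = 4*L)
g(C(h(3))) + x = 4*10 - 32723/3 = 40 - 32723/3 = -32603/3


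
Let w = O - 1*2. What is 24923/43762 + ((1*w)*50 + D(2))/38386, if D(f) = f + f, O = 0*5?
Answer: 476246563/839924066 ≈ 0.56701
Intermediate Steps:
O = 0
w = -2 (w = 0 - 1*2 = 0 - 2 = -2)
D(f) = 2*f
24923/43762 + ((1*w)*50 + D(2))/38386 = 24923/43762 + ((1*(-2))*50 + 2*2)/38386 = 24923*(1/43762) + (-2*50 + 4)*(1/38386) = 24923/43762 + (-100 + 4)*(1/38386) = 24923/43762 - 96*1/38386 = 24923/43762 - 48/19193 = 476246563/839924066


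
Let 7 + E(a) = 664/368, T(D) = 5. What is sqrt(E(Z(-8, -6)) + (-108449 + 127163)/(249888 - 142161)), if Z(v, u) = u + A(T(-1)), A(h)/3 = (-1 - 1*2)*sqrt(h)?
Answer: I*sqrt(13702297629642)/1651814 ≈ 2.241*I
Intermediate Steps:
A(h) = -9*sqrt(h) (A(h) = 3*((-1 - 1*2)*sqrt(h)) = 3*((-1 - 2)*sqrt(h)) = 3*(-3*sqrt(h)) = -9*sqrt(h))
Z(v, u) = u - 9*sqrt(5)
E(a) = -239/46 (E(a) = -7 + 664/368 = -7 + 664*(1/368) = -7 + 83/46 = -239/46)
sqrt(E(Z(-8, -6)) + (-108449 + 127163)/(249888 - 142161)) = sqrt(-239/46 + (-108449 + 127163)/(249888 - 142161)) = sqrt(-239/46 + 18714/107727) = sqrt(-239/46 + 18714*(1/107727)) = sqrt(-239/46 + 6238/35909) = sqrt(-8295303/1651814) = I*sqrt(13702297629642)/1651814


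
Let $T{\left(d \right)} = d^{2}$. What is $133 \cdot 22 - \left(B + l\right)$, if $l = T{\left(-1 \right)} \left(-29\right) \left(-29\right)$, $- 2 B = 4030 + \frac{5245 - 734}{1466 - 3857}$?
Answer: $\frac{19601689}{4782} \approx 4099.1$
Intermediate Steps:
$B = - \frac{9631219}{4782}$ ($B = - \frac{4030 + \frac{5245 - 734}{1466 - 3857}}{2} = - \frac{4030 + \frac{4511}{-2391}}{2} = - \frac{4030 + 4511 \left(- \frac{1}{2391}\right)}{2} = - \frac{4030 - \frac{4511}{2391}}{2} = \left(- \frac{1}{2}\right) \frac{9631219}{2391} = - \frac{9631219}{4782} \approx -2014.1$)
$l = 841$ ($l = \left(-1\right)^{2} \left(-29\right) \left(-29\right) = 1 \left(-29\right) \left(-29\right) = \left(-29\right) \left(-29\right) = 841$)
$133 \cdot 22 - \left(B + l\right) = 133 \cdot 22 - \left(- \frac{9631219}{4782} + 841\right) = 2926 - - \frac{5609557}{4782} = 2926 + \frac{5609557}{4782} = \frac{19601689}{4782}$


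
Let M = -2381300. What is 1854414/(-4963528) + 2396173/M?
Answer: -509668369892/369364038325 ≈ -1.3799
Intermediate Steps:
1854414/(-4963528) + 2396173/M = 1854414/(-4963528) + 2396173/(-2381300) = 1854414*(-1/4963528) + 2396173*(-1/2381300) = -927207/2481764 - 2396173/2381300 = -509668369892/369364038325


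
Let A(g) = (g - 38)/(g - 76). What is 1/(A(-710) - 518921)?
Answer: -393/203935579 ≈ -1.9271e-6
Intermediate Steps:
A(g) = (-38 + g)/(-76 + g)
1/(A(-710) - 518921) = 1/((-38 - 710)/(-76 - 710) - 518921) = 1/(-748/(-786) - 518921) = 1/(-1/786*(-748) - 518921) = 1/(374/393 - 518921) = 1/(-203935579/393) = -393/203935579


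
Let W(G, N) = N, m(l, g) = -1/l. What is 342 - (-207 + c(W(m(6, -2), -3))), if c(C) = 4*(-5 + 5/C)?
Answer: 1727/3 ≈ 575.67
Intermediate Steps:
c(C) = -20 + 20/C
342 - (-207 + c(W(m(6, -2), -3))) = 342 - (-207 + (-20 + 20/(-3))) = 342 - (-207 + (-20 + 20*(-⅓))) = 342 - (-207 + (-20 - 20/3)) = 342 - (-207 - 80/3) = 342 - 1*(-701/3) = 342 + 701/3 = 1727/3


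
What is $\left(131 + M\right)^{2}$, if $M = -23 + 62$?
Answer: $28900$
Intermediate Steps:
$M = 39$
$\left(131 + M\right)^{2} = \left(131 + 39\right)^{2} = 170^{2} = 28900$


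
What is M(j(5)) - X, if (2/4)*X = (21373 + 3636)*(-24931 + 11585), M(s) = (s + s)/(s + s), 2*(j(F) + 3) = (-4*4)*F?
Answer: 667540229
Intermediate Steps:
j(F) = -3 - 8*F (j(F) = -3 + ((-4*4)*F)/2 = -3 + (-16*F)/2 = -3 - 8*F)
M(s) = 1 (M(s) = (2*s)/((2*s)) = (2*s)*(1/(2*s)) = 1)
X = -667540228 (X = 2*((21373 + 3636)*(-24931 + 11585)) = 2*(25009*(-13346)) = 2*(-333770114) = -667540228)
M(j(5)) - X = 1 - 1*(-667540228) = 1 + 667540228 = 667540229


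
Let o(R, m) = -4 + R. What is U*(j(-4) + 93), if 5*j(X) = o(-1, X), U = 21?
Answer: 1932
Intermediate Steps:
j(X) = -1 (j(X) = (-4 - 1)/5 = (1/5)*(-5) = -1)
U*(j(-4) + 93) = 21*(-1 + 93) = 21*92 = 1932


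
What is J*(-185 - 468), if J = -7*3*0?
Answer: 0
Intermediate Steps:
J = 0 (J = -21*0 = 0)
J*(-185 - 468) = 0*(-185 - 468) = 0*(-653) = 0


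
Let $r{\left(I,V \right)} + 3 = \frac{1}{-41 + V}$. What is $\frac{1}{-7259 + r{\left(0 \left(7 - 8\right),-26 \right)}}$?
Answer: $- \frac{67}{486555} \approx -0.0001377$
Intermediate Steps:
$r{\left(I,V \right)} = -3 + \frac{1}{-41 + V}$
$\frac{1}{-7259 + r{\left(0 \left(7 - 8\right),-26 \right)}} = \frac{1}{-7259 + \frac{124 - -78}{-41 - 26}} = \frac{1}{-7259 + \frac{124 + 78}{-67}} = \frac{1}{-7259 - \frac{202}{67}} = \frac{1}{- \frac{486555}{67}} = - \frac{67}{486555}$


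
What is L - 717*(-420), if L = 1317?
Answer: 302457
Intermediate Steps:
L - 717*(-420) = 1317 - 717*(-420) = 1317 + 301140 = 302457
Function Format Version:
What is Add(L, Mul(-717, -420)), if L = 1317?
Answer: 302457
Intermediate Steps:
Add(L, Mul(-717, -420)) = Add(1317, Mul(-717, -420)) = Add(1317, 301140) = 302457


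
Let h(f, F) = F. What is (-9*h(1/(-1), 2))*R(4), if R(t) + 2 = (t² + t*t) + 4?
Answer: -612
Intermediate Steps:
R(t) = 2 + 2*t² (R(t) = -2 + ((t² + t*t) + 4) = -2 + ((t² + t²) + 4) = -2 + (2*t² + 4) = -2 + (4 + 2*t²) = 2 + 2*t²)
(-9*h(1/(-1), 2))*R(4) = (-9*2)*(2 + 2*4²) = -18*(2 + 2*16) = -18*(2 + 32) = -18*34 = -612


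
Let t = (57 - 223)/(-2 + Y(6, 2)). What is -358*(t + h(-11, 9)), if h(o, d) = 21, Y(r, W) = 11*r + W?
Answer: -218380/33 ≈ -6617.6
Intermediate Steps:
Y(r, W) = W + 11*r
t = -83/33 (t = (57 - 223)/(-2 + (2 + 11*6)) = -166/(-2 + (2 + 66)) = -166/(-2 + 68) = -166/66 = -166*1/66 = -83/33 ≈ -2.5152)
-358*(t + h(-11, 9)) = -358*(-83/33 + 21) = -358*610/33 = -218380/33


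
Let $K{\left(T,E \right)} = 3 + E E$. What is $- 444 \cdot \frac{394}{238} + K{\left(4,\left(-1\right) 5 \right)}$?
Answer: $- \frac{84136}{119} \approx -707.03$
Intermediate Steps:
$K{\left(T,E \right)} = 3 + E^{2}$
$- 444 \cdot \frac{394}{238} + K{\left(4,\left(-1\right) 5 \right)} = - 444 \cdot \frac{394}{238} + \left(3 + \left(\left(-1\right) 5\right)^{2}\right) = - 444 \cdot 394 \cdot \frac{1}{238} + \left(3 + \left(-5\right)^{2}\right) = \left(-444\right) \frac{197}{119} + \left(3 + 25\right) = - \frac{87468}{119} + 28 = - \frac{84136}{119}$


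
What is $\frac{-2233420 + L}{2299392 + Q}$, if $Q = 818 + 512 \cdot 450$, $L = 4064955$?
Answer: $\frac{366307}{506122} \approx 0.72375$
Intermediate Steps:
$Q = 231218$ ($Q = 818 + 230400 = 231218$)
$\frac{-2233420 + L}{2299392 + Q} = \frac{-2233420 + 4064955}{2299392 + 231218} = \frac{1831535}{2530610} = 1831535 \cdot \frac{1}{2530610} = \frac{366307}{506122}$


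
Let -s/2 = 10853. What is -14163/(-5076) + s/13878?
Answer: 1599527/1304532 ≈ 1.2261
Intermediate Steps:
s = -21706 (s = -2*10853 = -21706)
-14163/(-5076) + s/13878 = -14163/(-5076) - 21706/13878 = -14163*(-1/5076) - 21706*1/13878 = 4721/1692 - 10853/6939 = 1599527/1304532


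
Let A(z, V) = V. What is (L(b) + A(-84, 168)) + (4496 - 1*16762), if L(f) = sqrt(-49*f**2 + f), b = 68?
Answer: -12098 + 2*I*sqrt(56627) ≈ -12098.0 + 475.93*I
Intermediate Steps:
L(f) = sqrt(f - 49*f**2)
(L(b) + A(-84, 168)) + (4496 - 1*16762) = (sqrt(68*(1 - 49*68)) + 168) + (4496 - 1*16762) = (sqrt(68*(1 - 3332)) + 168) + (4496 - 16762) = (sqrt(68*(-3331)) + 168) - 12266 = (sqrt(-226508) + 168) - 12266 = (2*I*sqrt(56627) + 168) - 12266 = (168 + 2*I*sqrt(56627)) - 12266 = -12098 + 2*I*sqrt(56627)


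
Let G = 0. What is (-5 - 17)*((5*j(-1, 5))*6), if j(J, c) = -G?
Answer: 0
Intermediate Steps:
j(J, c) = 0 (j(J, c) = -1*0 = 0)
(-5 - 17)*((5*j(-1, 5))*6) = (-5 - 17)*((5*0)*6) = -0*6 = -22*0 = 0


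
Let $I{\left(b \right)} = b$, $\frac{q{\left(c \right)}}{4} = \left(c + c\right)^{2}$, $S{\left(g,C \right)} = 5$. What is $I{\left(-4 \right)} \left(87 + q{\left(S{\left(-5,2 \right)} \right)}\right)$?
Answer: $-1948$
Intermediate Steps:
$q{\left(c \right)} = 16 c^{2}$ ($q{\left(c \right)} = 4 \left(c + c\right)^{2} = 4 \left(2 c\right)^{2} = 4 \cdot 4 c^{2} = 16 c^{2}$)
$I{\left(-4 \right)} \left(87 + q{\left(S{\left(-5,2 \right)} \right)}\right) = - 4 \left(87 + 16 \cdot 5^{2}\right) = - 4 \left(87 + 16 \cdot 25\right) = - 4 \left(87 + 400\right) = \left(-4\right) 487 = -1948$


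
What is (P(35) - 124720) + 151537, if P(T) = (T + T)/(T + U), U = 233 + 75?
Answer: 1314043/49 ≈ 26817.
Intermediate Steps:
U = 308
P(T) = 2*T/(308 + T) (P(T) = (T + T)/(T + 308) = (2*T)/(308 + T) = 2*T/(308 + T))
(P(35) - 124720) + 151537 = (2*35/(308 + 35) - 124720) + 151537 = (2*35/343 - 124720) + 151537 = (2*35*(1/343) - 124720) + 151537 = (10/49 - 124720) + 151537 = -6111270/49 + 151537 = 1314043/49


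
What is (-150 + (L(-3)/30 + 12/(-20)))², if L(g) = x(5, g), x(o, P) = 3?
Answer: 90601/4 ≈ 22650.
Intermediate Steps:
L(g) = 3
(-150 + (L(-3)/30 + 12/(-20)))² = (-150 + (3/30 + 12/(-20)))² = (-150 + (3*(1/30) + 12*(-1/20)))² = (-150 + (⅒ - ⅗))² = (-150 - ½)² = (-301/2)² = 90601/4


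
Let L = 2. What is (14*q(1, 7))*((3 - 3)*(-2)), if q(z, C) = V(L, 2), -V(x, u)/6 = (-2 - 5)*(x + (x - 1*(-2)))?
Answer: 0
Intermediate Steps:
V(x, u) = 84 + 84*x (V(x, u) = -6*(-2 - 5)*(x + (x - 1*(-2))) = -(-42)*(x + (x + 2)) = -(-42)*(x + (2 + x)) = -(-42)*(2 + 2*x) = -6*(-14 - 14*x) = 84 + 84*x)
q(z, C) = 252 (q(z, C) = 84 + 84*2 = 84 + 168 = 252)
(14*q(1, 7))*((3 - 3)*(-2)) = (14*252)*((3 - 3)*(-2)) = 3528*(0*(-2)) = 3528*0 = 0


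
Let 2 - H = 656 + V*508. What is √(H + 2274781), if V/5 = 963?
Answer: I*√171893 ≈ 414.6*I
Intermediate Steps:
V = 4815 (V = 5*963 = 4815)
H = -2446674 (H = 2 - (656 + 4815*508) = 2 - (656 + 2446020) = 2 - 1*2446676 = 2 - 2446676 = -2446674)
√(H + 2274781) = √(-2446674 + 2274781) = √(-171893) = I*√171893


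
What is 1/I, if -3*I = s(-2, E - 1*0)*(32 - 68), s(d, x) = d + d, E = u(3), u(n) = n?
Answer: -1/48 ≈ -0.020833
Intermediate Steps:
E = 3
s(d, x) = 2*d
I = -48 (I = -2*(-2)*(32 - 68)/3 = -(-4)*(-36)/3 = -⅓*144 = -48)
1/I = 1/(-48) = -1/48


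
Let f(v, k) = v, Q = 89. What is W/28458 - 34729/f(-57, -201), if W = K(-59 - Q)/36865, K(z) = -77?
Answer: 12144779571847/19932979230 ≈ 609.28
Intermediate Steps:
W = -77/36865 ≈ -0.0020887
W/28458 - 34729/f(-57, -201) = -77/36865/28458 - 34729/(-57) = -77/36865*1/28458 - 34729*(-1/57) = -77/1049104170 + 34729/57 = 12144779571847/19932979230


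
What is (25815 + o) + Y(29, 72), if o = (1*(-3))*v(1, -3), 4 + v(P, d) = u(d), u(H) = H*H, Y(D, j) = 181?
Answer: 25981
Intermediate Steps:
u(H) = H**2
v(P, d) = -4 + d**2
o = -15 (o = (1*(-3))*(-4 + (-3)**2) = -3*(-4 + 9) = -3*5 = -15)
(25815 + o) + Y(29, 72) = (25815 - 15) + 181 = 25800 + 181 = 25981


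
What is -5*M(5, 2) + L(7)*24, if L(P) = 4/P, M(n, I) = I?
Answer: 26/7 ≈ 3.7143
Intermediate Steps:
-5*M(5, 2) + L(7)*24 = -5*2 + (4/7)*24 = -10 + (4*(1/7))*24 = -10 + (4/7)*24 = -10 + 96/7 = 26/7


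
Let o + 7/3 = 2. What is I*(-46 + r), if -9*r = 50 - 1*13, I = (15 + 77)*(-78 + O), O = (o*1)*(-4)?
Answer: 9543160/27 ≈ 3.5345e+5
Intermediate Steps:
o = -⅓ (o = -7/3 + 2 = -⅓ ≈ -0.33333)
O = 4/3 (O = -⅓*1*(-4) = -⅓*(-4) = 4/3 ≈ 1.3333)
I = -21160/3 (I = (15 + 77)*(-78 + 4/3) = 92*(-230/3) = -21160/3 ≈ -7053.3)
r = -37/9 (r = -(50 - 1*13)/9 = -(50 - 13)/9 = -⅑*37 = -37/9 ≈ -4.1111)
I*(-46 + r) = -21160*(-46 - 37/9)/3 = -21160/3*(-451/9) = 9543160/27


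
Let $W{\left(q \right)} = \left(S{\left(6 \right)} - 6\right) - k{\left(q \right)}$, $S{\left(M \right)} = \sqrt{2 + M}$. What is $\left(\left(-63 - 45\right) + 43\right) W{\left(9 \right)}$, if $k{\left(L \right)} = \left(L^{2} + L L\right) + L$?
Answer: $11505 - 130 \sqrt{2} \approx 11321.0$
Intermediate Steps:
$k{\left(L \right)} = L + 2 L^{2}$ ($k{\left(L \right)} = \left(L^{2} + L^{2}\right) + L = 2 L^{2} + L = L + 2 L^{2}$)
$W{\left(q \right)} = -6 + 2 \sqrt{2} - q \left(1 + 2 q\right)$ ($W{\left(q \right)} = \left(\sqrt{2 + 6} - 6\right) - q \left(1 + 2 q\right) = \left(\sqrt{8} - 6\right) - q \left(1 + 2 q\right) = \left(2 \sqrt{2} - 6\right) - q \left(1 + 2 q\right) = \left(-6 + 2 \sqrt{2}\right) - q \left(1 + 2 q\right) = -6 + 2 \sqrt{2} - q \left(1 + 2 q\right)$)
$\left(\left(-63 - 45\right) + 43\right) W{\left(9 \right)} = \left(\left(-63 - 45\right) + 43\right) \left(-6 + 2 \sqrt{2} - 9 \left(1 + 2 \cdot 9\right)\right) = \left(-108 + 43\right) \left(-6 + 2 \sqrt{2} - 9 \left(1 + 18\right)\right) = - 65 \left(-6 + 2 \sqrt{2} - 9 \cdot 19\right) = - 65 \left(-6 + 2 \sqrt{2} - 171\right) = - 65 \left(-177 + 2 \sqrt{2}\right) = 11505 - 130 \sqrt{2}$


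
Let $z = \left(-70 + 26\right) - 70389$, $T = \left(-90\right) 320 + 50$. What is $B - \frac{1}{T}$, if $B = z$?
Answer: $- \frac{2024948749}{28750} \approx -70433.0$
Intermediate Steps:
$T = -28750$ ($T = -28800 + 50 = -28750$)
$z = -70433$ ($z = -44 - 70389 = -70433$)
$B = -70433$
$B - \frac{1}{T} = -70433 - \frac{1}{-28750} = -70433 - - \frac{1}{28750} = -70433 + \frac{1}{28750} = - \frac{2024948749}{28750}$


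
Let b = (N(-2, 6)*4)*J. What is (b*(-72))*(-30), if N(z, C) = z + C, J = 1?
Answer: 34560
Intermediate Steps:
N(z, C) = C + z
b = 16 (b = ((6 - 2)*4)*1 = (4*4)*1 = 16*1 = 16)
(b*(-72))*(-30) = (16*(-72))*(-30) = -1152*(-30) = 34560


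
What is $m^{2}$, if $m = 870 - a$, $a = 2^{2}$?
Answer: $749956$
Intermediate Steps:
$a = 4$
$m = 866$ ($m = 870 - 4 = 866$)
$m^{2} = 866^{2} = 749956$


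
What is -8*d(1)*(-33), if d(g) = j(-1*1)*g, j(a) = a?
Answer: -264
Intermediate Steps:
d(g) = -g (d(g) = (-1*1)*g = -g)
-8*d(1)*(-33) = -(-8)*(-33) = -8*(-1)*(-33) = 8*(-33) = -264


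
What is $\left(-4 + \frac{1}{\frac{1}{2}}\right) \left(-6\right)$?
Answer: $12$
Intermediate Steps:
$\left(-4 + \frac{1}{\frac{1}{2}}\right) \left(-6\right) = \left(-4 + 2\right) \left(-6\right) = \left(-2\right) \left(-6\right) = 12$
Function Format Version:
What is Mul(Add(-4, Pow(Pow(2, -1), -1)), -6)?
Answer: 12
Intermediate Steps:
Mul(Add(-4, Pow(Pow(2, -1), -1)), -6) = Mul(Add(-4, Pow(Rational(1, 2), -1)), -6) = Mul(Add(-4, 2), -6) = Mul(-2, -6) = 12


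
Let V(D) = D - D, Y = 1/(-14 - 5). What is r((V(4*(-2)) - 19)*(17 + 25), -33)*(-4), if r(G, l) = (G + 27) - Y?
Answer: 58592/19 ≈ 3083.8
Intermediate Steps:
Y = -1/19 (Y = 1/(-19) = -1/19 ≈ -0.052632)
V(D) = 0
r(G, l) = 514/19 + G (r(G, l) = (G + 27) - 1*(-1/19) = (27 + G) + 1/19 = 514/19 + G)
r((V(4*(-2)) - 19)*(17 + 25), -33)*(-4) = (514/19 + (0 - 19)*(17 + 25))*(-4) = (514/19 - 19*42)*(-4) = (514/19 - 798)*(-4) = -14648/19*(-4) = 58592/19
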